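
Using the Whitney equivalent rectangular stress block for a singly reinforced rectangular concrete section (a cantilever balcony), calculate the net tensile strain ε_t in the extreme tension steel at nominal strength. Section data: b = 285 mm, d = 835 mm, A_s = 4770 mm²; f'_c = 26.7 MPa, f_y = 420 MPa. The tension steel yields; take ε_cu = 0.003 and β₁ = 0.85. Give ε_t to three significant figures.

a = A_s f_y/(0.85 f'_c b) = 309.74 mm.
β₁ = 0.85, so c = a/β₁ = 309.74/0.85 = 364.40 mm.
From the linear strain diagram with ε_cu = 0.003: ε_t = 0.003 (d − c)/c = 0.003 × (835 − 364.40)/364.40 = 0.00387.
ε_t < 0.004 — the section is over-reinforced for flexure under ACI limits.

ε_t ≈ 0.00387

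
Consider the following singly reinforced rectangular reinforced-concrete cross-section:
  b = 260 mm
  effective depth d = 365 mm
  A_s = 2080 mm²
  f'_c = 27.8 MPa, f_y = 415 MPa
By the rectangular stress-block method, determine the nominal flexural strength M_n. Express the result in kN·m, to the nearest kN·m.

T = A_s f_y = 2080 × 415 = 863200 N = 863.2 kN.
From C = T: a = T/(0.85 f'_c b) = 863200/(0.85 × 27.8 × 260) = 140.50 mm.
M_n = T(d − a/2) = 863.2 kN × (365 − 70.25) mm = 254.43 kN·m.

M_n ≈ 254 kN·m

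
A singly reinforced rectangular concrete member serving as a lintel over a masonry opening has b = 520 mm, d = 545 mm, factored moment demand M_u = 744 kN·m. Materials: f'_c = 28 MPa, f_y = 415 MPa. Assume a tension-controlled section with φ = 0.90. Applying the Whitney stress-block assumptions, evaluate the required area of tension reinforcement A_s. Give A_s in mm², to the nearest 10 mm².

M_n = M_u/φ = 744/0.90 = 826.667 kN·m.
With M_n = 0.85 f'_c a b (d − a/2), solve the quadratic for a:
a = d − √(d² − 2M_n/(0.85 f'_c b)) = 545 − √(545² − 2 × 826.667×10⁶/(0.85 × 28 × 520)) = 140.73 mm.
A_s = 0.85 f'_c a b / f_y = 0.85 × 28 × 140.73 × 520 / 415 = 4196.8 mm².

A_s ≈ 4200 mm²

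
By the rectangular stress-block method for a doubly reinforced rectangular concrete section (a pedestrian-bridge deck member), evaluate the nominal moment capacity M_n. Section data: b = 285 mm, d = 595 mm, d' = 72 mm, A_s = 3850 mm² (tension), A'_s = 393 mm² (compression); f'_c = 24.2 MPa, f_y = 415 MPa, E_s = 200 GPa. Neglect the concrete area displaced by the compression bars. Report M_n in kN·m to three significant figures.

M_n ≈ 763 kN·m

Assume both tension and compression steel yield.
Net tension couple steel: A_s − A'_s = 3457 mm².
a = (A_s − A'_s) f_y / (0.85 f'_c b) = 1434655/(0.85 × 24.2 × 285) = 244.72 mm.
c = a/β₁ = 244.72/0.85 = 287.91 mm; ε'_s = 0.003(c − d')/c = 0.0022 ≥ f_y/E_s = 0.0021, so compression steel does yield.
M_n = (A_s − A'_s) f_y (d − a/2) + A'_s f_y (d − d') = [1434655 × (595 − 122.36) + 163095 × (595 − 72)] × 10⁻⁶ = 678.08 + 85.30 = 763.38 kN·m.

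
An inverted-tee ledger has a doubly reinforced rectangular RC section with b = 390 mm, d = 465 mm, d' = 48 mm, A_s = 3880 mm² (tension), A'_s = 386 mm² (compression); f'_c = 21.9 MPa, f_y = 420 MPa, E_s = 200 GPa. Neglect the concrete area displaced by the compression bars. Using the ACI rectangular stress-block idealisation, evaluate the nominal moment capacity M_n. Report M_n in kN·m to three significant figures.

Assume both tension and compression steel yield.
Net tension couple steel: A_s − A'_s = 3494 mm².
a = (A_s − A'_s) f_y / (0.85 f'_c b) = 1467480/(0.85 × 21.9 × 390) = 202.14 mm.
c = a/β₁ = 202.14/0.85 = 237.81 mm; ε'_s = 0.003(c − d')/c = 0.0024 ≥ f_y/E_s = 0.0021, so compression steel does yield.
M_n = (A_s − A'_s) f_y (d − a/2) + A'_s f_y (d − d') = [1467480 × (465 − 101.07) + 162120 × (465 − 48)] × 10⁻⁶ = 534.06 + 67.60 = 601.66 kN·m.

M_n ≈ 602 kN·m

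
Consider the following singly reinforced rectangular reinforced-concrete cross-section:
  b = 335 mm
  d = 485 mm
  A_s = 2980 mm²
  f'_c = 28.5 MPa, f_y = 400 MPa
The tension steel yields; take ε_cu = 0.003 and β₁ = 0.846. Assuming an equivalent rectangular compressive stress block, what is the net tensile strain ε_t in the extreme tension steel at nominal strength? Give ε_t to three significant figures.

a = A_s f_y/(0.85 f'_c b) = 146.88 mm.
β₁ = 0.846, so c = a/β₁ = 146.88/0.846 = 173.62 mm.
From the linear strain diagram with ε_cu = 0.003: ε_t = 0.003 (d − c)/c = 0.003 × (485 − 173.62)/173.62 = 0.00538.
Since ε_t ≥ 0.005, the section is tension-controlled.

ε_t ≈ 0.00538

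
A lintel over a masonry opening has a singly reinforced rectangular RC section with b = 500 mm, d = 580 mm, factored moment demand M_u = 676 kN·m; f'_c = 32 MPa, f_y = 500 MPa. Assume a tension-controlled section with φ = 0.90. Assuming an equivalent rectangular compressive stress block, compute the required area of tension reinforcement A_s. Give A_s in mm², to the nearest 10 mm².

A_s ≈ 2850 mm²

M_n = M_u/φ = 676/0.90 = 751.111 kN·m.
With M_n = 0.85 f'_c a b (d − a/2), solve the quadratic for a:
a = d − √(d² − 2M_n/(0.85 f'_c b)) = 580 − √(580² − 2 × 751.111×10⁶/(0.85 × 32 × 500)) = 104.67 mm.
A_s = 0.85 f'_c a b / f_y = 0.85 × 32 × 104.67 × 500 / 500 = 2847.0 mm².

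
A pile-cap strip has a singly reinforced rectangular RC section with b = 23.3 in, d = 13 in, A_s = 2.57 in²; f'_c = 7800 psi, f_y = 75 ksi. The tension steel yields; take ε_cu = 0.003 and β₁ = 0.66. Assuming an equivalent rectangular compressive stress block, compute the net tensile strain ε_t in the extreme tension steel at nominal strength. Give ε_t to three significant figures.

a = A_s f_y/(0.85 f'_c b) = 1.248 in.
β₁ = 0.66, so c = a/β₁ = 1.248/0.66 = 1.891 in.
From the linear strain diagram with ε_cu = 0.003: ε_t = 0.003 (d − c)/c = 0.003 × (13 − 1.891)/1.891 = 0.0176.
Since ε_t ≥ 0.005, the section is tension-controlled.

ε_t ≈ 0.0176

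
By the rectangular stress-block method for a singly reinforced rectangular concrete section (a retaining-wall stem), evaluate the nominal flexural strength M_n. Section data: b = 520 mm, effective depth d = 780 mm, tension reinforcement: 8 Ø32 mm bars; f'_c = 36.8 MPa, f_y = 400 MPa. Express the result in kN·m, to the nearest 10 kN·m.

M_n ≈ 1800 kN·m

A_s = 8 × 804 = 6432 mm².
T = A_s f_y = 6432 × 400 = 2572800 N = 2572.8 kN.
From C = T: a = T/(0.85 f'_c b) = 2572800/(0.85 × 36.8 × 520) = 158.17 mm.
M_n = T(d − a/2) = 2572.8 kN × (780 − 79.085) mm = 1803.31 kN·m.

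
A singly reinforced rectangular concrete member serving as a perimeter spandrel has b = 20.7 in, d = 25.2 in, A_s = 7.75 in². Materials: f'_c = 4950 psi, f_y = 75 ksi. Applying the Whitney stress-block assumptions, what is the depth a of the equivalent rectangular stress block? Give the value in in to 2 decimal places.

T = A_s f_y = 7.75 × 75 = 581.25 kips.
a = T/(0.85 f'_c b) = 581.25/(0.85 × 4.95 × 20.7) = 6.67 in.

a ≈ 6.67 in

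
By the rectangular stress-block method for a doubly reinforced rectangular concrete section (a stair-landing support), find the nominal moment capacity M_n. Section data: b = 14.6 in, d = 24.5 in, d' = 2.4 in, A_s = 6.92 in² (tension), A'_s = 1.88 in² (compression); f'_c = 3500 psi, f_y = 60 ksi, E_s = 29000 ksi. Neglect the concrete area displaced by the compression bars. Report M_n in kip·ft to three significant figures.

M_n ≈ 737 kip·ft

Assume both steels yield.
a = (A_s − A'_s) f_y/(0.85 f'_c b) = (6.92 − 1.88) × 60/(0.85 × 3.5 × 14.6) = 6.962 in.
c = a/β₁ = 6.962/0.85 = 8.191 in; ε'_s = 0.003(c − d')/c = 0.0021 ≥ ε_y = 0.0021, so the compression steel yields.
M_n = (A_s − A'_s) f_y (d − a/2) + A'_s f_y (d − d') = 302.4 × (24.5 − 3.481) + 112.8 × (24.5 − 2.4) = 6356.1 + 2492.9 = 8849.0 kip·in = 8849.0/12 = 737.42 kip·ft.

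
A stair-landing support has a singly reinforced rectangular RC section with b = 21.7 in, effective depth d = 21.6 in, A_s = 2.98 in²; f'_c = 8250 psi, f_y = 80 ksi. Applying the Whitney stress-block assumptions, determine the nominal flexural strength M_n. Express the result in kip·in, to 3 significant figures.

T = A_s f_y = 2.98 × 80 = 238.4 kips.
a = T/(0.85 f'_c b) = 238.4/(0.85 × 8.25 × 21.7) = 1.567 in.
M_n = T(d − a/2) = 238.4 × (21.6 − 0.7835) = 4962.7 kip·in.

M_n ≈ 4960 kip·in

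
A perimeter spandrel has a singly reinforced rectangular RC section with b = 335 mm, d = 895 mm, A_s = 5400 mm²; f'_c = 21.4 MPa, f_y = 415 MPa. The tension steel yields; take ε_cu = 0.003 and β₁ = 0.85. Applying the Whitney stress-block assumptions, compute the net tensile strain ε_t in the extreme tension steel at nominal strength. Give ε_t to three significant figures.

ε_t ≈ 0.00321

a = A_s f_y/(0.85 f'_c b) = 367.76 mm.
β₁ = 0.85, so c = a/β₁ = 367.76/0.85 = 432.66 mm.
From the linear strain diagram with ε_cu = 0.003: ε_t = 0.003 (d − c)/c = 0.003 × (895 − 432.66)/432.66 = 0.00321.
ε_t < 0.004 — the section is over-reinforced for flexure under ACI limits.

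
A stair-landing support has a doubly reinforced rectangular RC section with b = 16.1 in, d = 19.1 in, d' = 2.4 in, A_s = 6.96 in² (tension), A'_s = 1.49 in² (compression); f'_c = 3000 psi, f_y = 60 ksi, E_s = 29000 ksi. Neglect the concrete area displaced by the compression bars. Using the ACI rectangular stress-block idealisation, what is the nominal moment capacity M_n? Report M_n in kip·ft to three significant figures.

M_n ≈ 537 kip·ft

Assume both steels yield.
a = (A_s − A'_s) f_y/(0.85 f'_c b) = (6.96 − 1.49) × 60/(0.85 × 3 × 16.1) = 7.994 in.
c = a/β₁ = 7.994/0.85 = 9.405 in; ε'_s = 0.003(c − d')/c = 0.0022 ≥ ε_y = 0.0021, so the compression steel yields.
M_n = (A_s − A'_s) f_y (d − a/2) + A'_s f_y (d − d') = 328.2 × (19.1 − 3.997) + 89.4 × (19.1 − 2.4) = 4956.8 + 1493.0 = 6449.8 kip·in = 6449.8/12 = 537.48 kip·ft.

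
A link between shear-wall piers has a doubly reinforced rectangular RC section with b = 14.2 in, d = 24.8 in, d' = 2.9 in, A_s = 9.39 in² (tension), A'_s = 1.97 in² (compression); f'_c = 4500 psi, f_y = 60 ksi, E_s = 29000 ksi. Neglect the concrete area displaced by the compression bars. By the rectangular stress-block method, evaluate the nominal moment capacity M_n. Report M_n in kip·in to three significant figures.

M_n ≈ 11800 kip·in

Assume both steels yield.
a = (A_s − A'_s) f_y/(0.85 f'_c b) = (9.39 − 1.97) × 60/(0.85 × 4.5 × 14.2) = 8.197 in.
c = a/β₁ = 8.197/0.825 = 9.936 in; ε'_s = 0.003(c − d')/c = 0.0021 ≥ ε_y = 0.0021, so the compression steel yields.
M_n = (A_s − A'_s) f_y (d − a/2) + A'_s f_y (d − d') = 445.2 × (24.8 − 4.0985) + 118.2 × (24.8 − 2.9) = 9216.3 + 2588.6 = 11804.9 kip·in.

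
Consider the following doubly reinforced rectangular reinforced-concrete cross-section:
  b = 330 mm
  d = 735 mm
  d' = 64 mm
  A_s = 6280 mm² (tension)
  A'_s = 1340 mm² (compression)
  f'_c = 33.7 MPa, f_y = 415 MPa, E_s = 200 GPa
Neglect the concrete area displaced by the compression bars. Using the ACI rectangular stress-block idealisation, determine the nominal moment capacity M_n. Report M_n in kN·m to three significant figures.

Assume both tension and compression steel yield.
Net tension couple steel: A_s − A'_s = 4940 mm².
a = (A_s − A'_s) f_y / (0.85 f'_c b) = 2050100/(0.85 × 33.7 × 330) = 216.88 mm.
c = a/β₁ = 216.88/0.809 = 268.08 mm; ε'_s = 0.003(c − d')/c = 0.0023 ≥ f_y/E_s = 0.0021, so compression steel does yield.
M_n = (A_s − A'_s) f_y (d − a/2) + A'_s f_y (d − d') = [2050100 × (735 − 108.44) + 556100 × (735 − 64)] × 10⁻⁶ = 1284.51 + 373.14 = 1657.65 kN·m.

M_n ≈ 1660 kN·m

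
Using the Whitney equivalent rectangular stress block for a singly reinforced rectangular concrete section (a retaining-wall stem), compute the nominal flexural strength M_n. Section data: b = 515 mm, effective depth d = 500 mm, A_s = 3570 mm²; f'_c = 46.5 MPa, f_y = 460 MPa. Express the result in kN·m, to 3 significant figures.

T = A_s f_y = 3570 × 460 = 1642200 N = 1642.2 kN.
From C = T: a = T/(0.85 f'_c b) = 1642200/(0.85 × 46.5 × 515) = 80.68 mm.
M_n = T(d − a/2) = 1642.2 kN × (500 − 40.34) mm = 754.85 kN·m.

M_n ≈ 755 kN·m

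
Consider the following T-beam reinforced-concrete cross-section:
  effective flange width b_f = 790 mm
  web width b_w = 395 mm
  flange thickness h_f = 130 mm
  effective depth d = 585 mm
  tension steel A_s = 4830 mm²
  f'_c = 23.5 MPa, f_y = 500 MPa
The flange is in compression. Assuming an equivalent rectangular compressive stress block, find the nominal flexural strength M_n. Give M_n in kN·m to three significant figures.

Tension: T = A_s f_y = 4830 × 500 = 2415000 N.
Try a within the flange: a = T/(0.85 f'_c b_f) = 2415000/(0.85 × 23.5 × 790) = 153.04 mm.
a = 153.04 > h_f = 130 mm: the block extends into the web. Split into flange-overhang and web parts.
C_f = 0.85 f'_c (b_f − b_w) h_f = 0.85 × 23.5 × (790 − 395) × 130 = 1025716 N.
Remaining web compression depth: a_w = (T − C_f)/(0.85 f'_c b_w) = (2415000 − 1025716)/(0.85 × 23.5 × 395) = 176.08 mm.
M_n = C_f(d − h_f/2) + (T − C_f)(d − a_w/2) = 1025716 × (585 − 65) + 1389284 × (585 − 88.04) = 533.37 + 690.42 = 1223.79 × 10⁶ N·mm.
M_n = 1223.79 kN·m.

M_n ≈ 1220 kN·m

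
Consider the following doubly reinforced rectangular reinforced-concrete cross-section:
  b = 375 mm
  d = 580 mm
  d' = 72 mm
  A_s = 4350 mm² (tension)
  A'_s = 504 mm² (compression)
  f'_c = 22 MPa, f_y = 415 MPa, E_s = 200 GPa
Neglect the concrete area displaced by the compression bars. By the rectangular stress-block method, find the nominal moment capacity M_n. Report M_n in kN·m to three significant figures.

M_n ≈ 850 kN·m

Assume both tension and compression steel yield.
Net tension couple steel: A_s − A'_s = 3846 mm².
a = (A_s − A'_s) f_y / (0.85 f'_c b) = 1596090/(0.85 × 22 × 375) = 227.61 mm.
c = a/β₁ = 227.61/0.85 = 267.78 mm; ε'_s = 0.003(c − d')/c = 0.0022 ≥ f_y/E_s = 0.0021, so compression steel does yield.
M_n = (A_s − A'_s) f_y (d − a/2) + A'_s f_y (d − d') = [1596090 × (580 − 113.805) + 209160 × (580 − 72)] × 10⁻⁶ = 744.09 + 106.25 = 850.34 kN·m.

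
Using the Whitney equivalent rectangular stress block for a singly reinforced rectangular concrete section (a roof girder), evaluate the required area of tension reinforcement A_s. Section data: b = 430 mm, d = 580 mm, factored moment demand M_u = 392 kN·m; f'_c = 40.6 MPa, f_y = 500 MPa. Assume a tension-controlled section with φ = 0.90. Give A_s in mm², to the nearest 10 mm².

A_s ≈ 1570 mm²

M_n = M_u/φ = 392/0.90 = 435.556 kN·m.
With M_n = 0.85 f'_c a b (d − a/2), solve the quadratic for a:
a = d − √(d² − 2M_n/(0.85 f'_c b)) = 580 − √(580² − 2 × 435.556×10⁶/(0.85 × 40.6 × 430)) = 53.03 mm.
A_s = 0.85 f'_c a b / f_y = 0.85 × 40.6 × 53.03 × 430 / 500 = 1573.9 mm².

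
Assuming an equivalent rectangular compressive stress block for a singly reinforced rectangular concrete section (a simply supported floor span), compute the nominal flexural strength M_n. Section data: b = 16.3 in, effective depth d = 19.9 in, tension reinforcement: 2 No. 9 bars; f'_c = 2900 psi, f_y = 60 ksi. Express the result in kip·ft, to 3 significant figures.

M_n ≈ 184 kip·ft

A_s = 2 × 1 = 2 in².
T = A_s f_y = 2 × 60 = 120 kips.
a = T/(0.85 f'_c b) = 120/(0.85 × 2.9 × 16.3) = 2.987 in.
M_n = T(d − a/2) = 120 × (19.9 − 1.4935) = 2208.8 kip·in = 2208.8/12 = 184.07 kip·ft.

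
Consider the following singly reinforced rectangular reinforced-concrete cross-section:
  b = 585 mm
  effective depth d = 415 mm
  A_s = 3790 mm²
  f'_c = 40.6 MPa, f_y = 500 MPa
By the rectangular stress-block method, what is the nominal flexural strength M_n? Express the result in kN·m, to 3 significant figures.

T = A_s f_y = 3790 × 500 = 1895000 N = 1895 kN.
From C = T: a = T/(0.85 f'_c b) = 1895000/(0.85 × 40.6 × 585) = 93.87 mm.
M_n = T(d − a/2) = 1895 kN × (415 − 46.935) mm = 697.48 kN·m.

M_n ≈ 697 kN·m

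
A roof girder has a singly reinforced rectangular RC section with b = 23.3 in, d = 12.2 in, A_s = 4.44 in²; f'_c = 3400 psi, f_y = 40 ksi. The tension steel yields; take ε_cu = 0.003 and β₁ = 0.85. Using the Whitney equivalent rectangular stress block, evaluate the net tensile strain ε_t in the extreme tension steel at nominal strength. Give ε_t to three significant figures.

a = A_s f_y/(0.85 f'_c b) = 2.637 in.
β₁ = 0.85, so c = a/β₁ = 2.637/0.85 = 3.102 in.
From the linear strain diagram with ε_cu = 0.003: ε_t = 0.003 (d − c)/c = 0.003 × (12.2 − 3.102)/3.102 = 0.00880.
Since ε_t ≥ 0.005, the section is tension-controlled.

ε_t ≈ 0.00880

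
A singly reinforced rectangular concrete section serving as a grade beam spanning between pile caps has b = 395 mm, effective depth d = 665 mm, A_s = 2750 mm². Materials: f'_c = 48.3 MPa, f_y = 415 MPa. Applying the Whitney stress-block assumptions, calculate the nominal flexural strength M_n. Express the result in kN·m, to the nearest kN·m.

M_n ≈ 719 kN·m

T = A_s f_y = 2750 × 415 = 1141250 N = 1141.25 kN.
From C = T: a = T/(0.85 f'_c b) = 1141250/(0.85 × 48.3 × 395) = 70.37 mm.
M_n = T(d − a/2) = 1141.25 kN × (665 − 35.185) mm = 718.78 kN·m.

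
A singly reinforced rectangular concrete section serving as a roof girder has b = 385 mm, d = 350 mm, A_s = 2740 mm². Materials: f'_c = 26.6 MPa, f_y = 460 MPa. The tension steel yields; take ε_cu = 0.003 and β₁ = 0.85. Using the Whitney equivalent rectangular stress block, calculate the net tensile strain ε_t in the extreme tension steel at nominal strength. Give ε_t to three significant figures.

ε_t ≈ 0.00316

a = A_s f_y/(0.85 f'_c b) = 144.79 mm.
β₁ = 0.85, so c = a/β₁ = 144.79/0.85 = 170.34 mm.
From the linear strain diagram with ε_cu = 0.003: ε_t = 0.003 (d − c)/c = 0.003 × (350 − 170.34)/170.34 = 0.00316.
ε_t < 0.004 — the section is over-reinforced for flexure under ACI limits.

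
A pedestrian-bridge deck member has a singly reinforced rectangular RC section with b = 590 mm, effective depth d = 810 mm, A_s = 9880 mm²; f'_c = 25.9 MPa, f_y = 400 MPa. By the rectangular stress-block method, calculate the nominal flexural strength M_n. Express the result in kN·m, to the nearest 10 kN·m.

T = A_s f_y = 9880 × 400 = 3952000 N = 3952 kN.
From C = T: a = T/(0.85 f'_c b) = 3952000/(0.85 × 25.9 × 590) = 304.26 mm.
M_n = T(d − a/2) = 3952 kN × (810 − 152.13) mm = 2599.90 kN·m.

M_n ≈ 2600 kN·m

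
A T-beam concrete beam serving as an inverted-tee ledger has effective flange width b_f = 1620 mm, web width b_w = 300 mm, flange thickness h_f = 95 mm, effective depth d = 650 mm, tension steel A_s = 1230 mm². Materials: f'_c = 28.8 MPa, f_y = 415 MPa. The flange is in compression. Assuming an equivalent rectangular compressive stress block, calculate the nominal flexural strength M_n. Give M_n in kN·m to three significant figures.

M_n ≈ 329 kN·m

Tension: T = A_s f_y = 1230 × 415 = 510450 N.
Try a within the flange: a = T/(0.85 f'_c b_f) = 510450/(0.85 × 28.8 × 1620) = 12.87 mm.
Since a = 12.87 ≤ h_f = 95 mm, the stress block lies entirely in the flange; analyse as a rectangular beam of width b_f.
M_n = T(d − a/2) = 510450 × (650 − 6.435) = 328.51 × 10⁶ N·mm.
M_n = 328.51 kN·m.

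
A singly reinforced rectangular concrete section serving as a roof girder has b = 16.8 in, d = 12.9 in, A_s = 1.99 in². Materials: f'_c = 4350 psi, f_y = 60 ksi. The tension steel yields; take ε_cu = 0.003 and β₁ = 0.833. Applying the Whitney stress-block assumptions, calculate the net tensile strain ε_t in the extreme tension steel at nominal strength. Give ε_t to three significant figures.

a = A_s f_y/(0.85 f'_c b) = 1.922 in.
β₁ = 0.833, so c = a/β₁ = 1.922/0.833 = 2.307 in.
From the linear strain diagram with ε_cu = 0.003: ε_t = 0.003 (d − c)/c = 0.003 × (12.9 − 2.307)/2.307 = 0.0138.
Since ε_t ≥ 0.005, the section is tension-controlled.

ε_t ≈ 0.0138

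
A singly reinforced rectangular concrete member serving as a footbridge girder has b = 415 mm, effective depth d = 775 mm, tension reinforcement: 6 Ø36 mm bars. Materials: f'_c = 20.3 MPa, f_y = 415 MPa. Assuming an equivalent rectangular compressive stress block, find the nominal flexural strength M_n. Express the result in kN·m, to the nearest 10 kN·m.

M_n ≈ 1520 kN·m

A_s = 6 × 1018 = 6108 mm².
T = A_s f_y = 6108 × 415 = 2534820 N = 2534.82 kN.
From C = T: a = T/(0.85 f'_c b) = 2534820/(0.85 × 20.3 × 415) = 353.98 mm.
M_n = T(d − a/2) = 2534.82 kN × (775 − 176.99) mm = 1515.85 kN·m.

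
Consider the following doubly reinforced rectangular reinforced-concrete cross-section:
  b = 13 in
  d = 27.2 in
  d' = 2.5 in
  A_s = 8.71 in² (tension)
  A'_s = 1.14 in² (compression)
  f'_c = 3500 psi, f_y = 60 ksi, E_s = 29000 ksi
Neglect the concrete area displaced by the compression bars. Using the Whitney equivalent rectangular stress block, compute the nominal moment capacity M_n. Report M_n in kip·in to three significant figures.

Assume both steels yield.
a = (A_s − A'_s) f_y/(0.85 f'_c b) = (8.71 − 1.14) × 60/(0.85 × 3.5 × 13) = 11.744 in.
c = a/β₁ = 11.744/0.85 = 13.816 in; ε'_s = 0.003(c − d')/c = 0.0025 ≥ ε_y = 0.0021, so the compression steel yields.
M_n = (A_s − A'_s) f_y (d − a/2) + A'_s f_y (d − d') = 454.2 × (27.2 − 5.872) + 68.4 × (27.2 − 2.5) = 9687.2 + 1689.5 = 11376.7 kip·in.

M_n ≈ 11400 kip·in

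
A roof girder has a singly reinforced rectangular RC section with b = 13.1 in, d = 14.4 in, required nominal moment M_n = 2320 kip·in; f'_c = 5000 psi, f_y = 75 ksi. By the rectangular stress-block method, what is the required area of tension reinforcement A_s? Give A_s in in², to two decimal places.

A_s ≈ 2.42 in²

From M_n = 0.85 f'_c a b (d − a/2):
a = d − √(d² − 2M_n/(0.85 f'_c b)) = 14.4 − √(14.4² − 2 × 2320/(0.85 × 5 × 13.1)) = 3.264 in.
A_s = 0.85 f'_c a b / f_y = 0.85 × 5 × 3.264 × 13.1 / 75 = 2.423 in².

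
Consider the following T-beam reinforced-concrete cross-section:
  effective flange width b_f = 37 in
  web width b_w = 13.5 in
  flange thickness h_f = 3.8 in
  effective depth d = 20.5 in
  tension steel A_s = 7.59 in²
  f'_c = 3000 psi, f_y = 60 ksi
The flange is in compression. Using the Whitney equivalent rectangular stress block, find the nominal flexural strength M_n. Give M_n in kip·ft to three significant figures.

Tension: T = A_s f_y = 7.59 × 60 = 455.4 kips.
Try a within the flange: a = T/(0.85 f'_c b_f) = 455.4/(0.85 × 3 × 37) = 4.827 in.
a = 4.827 > h_f = 3.8 in: the block extends into the web. Split into flange-overhang and web parts.
C_f = 0.85 f'_c (b_f − b_w) h_f = 0.85 × 3 × (37 − 13.5) × 3.8 = 227.7 kips.
Remaining web compression depth: a_w = (T − C_f)/(0.85 f'_c b_w) = (455.4 − 227.7)/(0.85 × 3 × 13.5) = 6.614 in.
M_n = C_f(d − h_f/2) + (T − C_f)(d − a_w/2) = 227.7 × (20.5 − 1.9) + 227.7 × (20.5 − 3.307) = 4235.2 + 3914.8 = 8150.0 kip·in.
M_n = 8150.0/12 = 679.17 kip·ft.

M_n ≈ 679 kip·ft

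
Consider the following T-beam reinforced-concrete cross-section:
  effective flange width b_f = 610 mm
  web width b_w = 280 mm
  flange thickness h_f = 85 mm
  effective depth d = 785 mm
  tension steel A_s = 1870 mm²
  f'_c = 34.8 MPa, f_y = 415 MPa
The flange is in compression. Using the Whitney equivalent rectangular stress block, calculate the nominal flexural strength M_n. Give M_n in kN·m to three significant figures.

M_n ≈ 593 kN·m

Tension: T = A_s f_y = 1870 × 415 = 776050 N.
Try a within the flange: a = T/(0.85 f'_c b_f) = 776050/(0.85 × 34.8 × 610) = 43.01 mm.
Since a = 43.01 ≤ h_f = 85 mm, the stress block lies entirely in the flange; analyse as a rectangular beam of width b_f.
M_n = T(d − a/2) = 776050 × (785 − 21.505) = 592.51 × 10⁶ N·mm.
M_n = 592.51 kN·m.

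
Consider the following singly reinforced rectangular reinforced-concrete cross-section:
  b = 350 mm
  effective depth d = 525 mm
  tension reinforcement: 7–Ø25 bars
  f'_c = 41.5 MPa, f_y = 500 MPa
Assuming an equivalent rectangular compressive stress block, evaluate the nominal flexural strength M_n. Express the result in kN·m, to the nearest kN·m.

M_n ≈ 783 kN·m

A_s = 7 × 491 = 3437 mm².
T = A_s f_y = 3437 × 500 = 1718500 N = 1718.5 kN.
From C = T: a = T/(0.85 f'_c b) = 1718500/(0.85 × 41.5 × 350) = 139.19 mm.
M_n = T(d − a/2) = 1718.5 kN × (525 − 69.595) mm = 782.61 kN·m.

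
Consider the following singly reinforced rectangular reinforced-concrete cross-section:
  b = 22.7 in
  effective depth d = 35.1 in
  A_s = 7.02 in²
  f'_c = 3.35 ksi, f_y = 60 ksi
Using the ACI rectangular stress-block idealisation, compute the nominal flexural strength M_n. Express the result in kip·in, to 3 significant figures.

T = A_s f_y = 7.02 × 60 = 421.2 kips.
a = T/(0.85 f'_c b) = 421.2/(0.85 × 3.35 × 22.7) = 6.516 in.
M_n = T(d − a/2) = 421.2 × (35.1 − 3.258) = 13411.9 kip·in.

M_n ≈ 13400 kip·in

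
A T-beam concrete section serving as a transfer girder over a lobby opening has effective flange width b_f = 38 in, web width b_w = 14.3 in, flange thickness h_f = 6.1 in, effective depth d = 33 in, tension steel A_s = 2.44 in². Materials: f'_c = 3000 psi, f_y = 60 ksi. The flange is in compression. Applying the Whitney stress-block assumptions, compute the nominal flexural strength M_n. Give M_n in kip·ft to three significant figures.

M_n ≈ 393 kip·ft

Tension: T = A_s f_y = 2.44 × 60 = 146.4 kips.
Try a within the flange: a = T/(0.85 f'_c b_f) = 146.4/(0.85 × 3 × 38) = 1.511 in.
Since a = 1.511 ≤ h_f = 6.1 in, the stress block lies entirely in the flange; analyse as a rectangular beam of width b_f.
M_n = T(d − a/2) = 146.4 × (33 − 0.7555) = 4720.6 kip·in.
M_n = 4720.6/12 = 393.38 kip·ft.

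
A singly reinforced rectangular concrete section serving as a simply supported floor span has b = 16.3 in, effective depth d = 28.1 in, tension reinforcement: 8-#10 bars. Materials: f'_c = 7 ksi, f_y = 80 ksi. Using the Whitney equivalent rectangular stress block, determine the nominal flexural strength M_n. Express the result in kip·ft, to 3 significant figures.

M_n ≈ 1620 kip·ft

A_s = 8 × 1.27 = 10.16 in².
T = A_s f_y = 10.16 × 80 = 812.8 kips.
a = T/(0.85 f'_c b) = 812.8/(0.85 × 7 × 16.3) = 8.381 in.
M_n = T(d − a/2) = 812.8 × (28.1 − 4.1905) = 19433.6 kip·in = 19433.6/12 = 1619.47 kip·ft.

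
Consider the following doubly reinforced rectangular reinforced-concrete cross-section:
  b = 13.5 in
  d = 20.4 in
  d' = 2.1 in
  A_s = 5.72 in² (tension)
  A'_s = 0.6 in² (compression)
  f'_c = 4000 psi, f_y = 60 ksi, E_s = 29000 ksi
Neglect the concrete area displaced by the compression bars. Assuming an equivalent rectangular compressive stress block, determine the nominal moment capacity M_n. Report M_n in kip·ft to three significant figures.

Assume both steels yield.
a = (A_s − A'_s) f_y/(0.85 f'_c b) = (5.72 − 0.6) × 60/(0.85 × 4 × 13.5) = 6.693 in.
c = a/β₁ = 6.693/0.85 = 7.874 in; ε'_s = 0.003(c − d')/c = 0.0022 ≥ ε_y = 0.0021, so the compression steel yields.
M_n = (A_s − A'_s) f_y (d − a/2) + A'_s f_y (d − d') = 307.2 × (20.4 − 3.3465) + 36 × (20.4 − 2.1) = 5238.8 + 658.8 = 5897.6 kip·in = 5897.6/12 = 491.47 kip·ft.

M_n ≈ 491 kip·ft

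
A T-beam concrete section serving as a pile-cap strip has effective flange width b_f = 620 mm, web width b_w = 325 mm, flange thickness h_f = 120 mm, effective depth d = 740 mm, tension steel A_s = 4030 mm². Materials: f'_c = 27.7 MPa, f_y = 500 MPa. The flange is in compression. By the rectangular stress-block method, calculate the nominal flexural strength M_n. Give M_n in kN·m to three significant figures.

Tension: T = A_s f_y = 4030 × 500 = 2015000 N.
Try a within the flange: a = T/(0.85 f'_c b_f) = 2015000/(0.85 × 27.7 × 620) = 138.03 mm.
a = 138.03 > h_f = 120 mm: the block extends into the web. Split into flange-overhang and web parts.
C_f = 0.85 f'_c (b_f − b_w) h_f = 0.85 × 27.7 × (620 − 325) × 120 = 833493 N.
Remaining web compression depth: a_w = (T − C_f)/(0.85 f'_c b_w) = (2015000 − 833493)/(0.85 × 27.7 × 325) = 154.40 mm.
M_n = C_f(d − h_f/2) + (T − C_f)(d − a_w/2) = 833493 × (740 − 60) + 1181507 × (740 − 77.2) = 566.78 + 783.10 = 1349.88 × 10⁶ N·mm.
M_n = 1349.88 kN·m.

M_n ≈ 1350 kN·m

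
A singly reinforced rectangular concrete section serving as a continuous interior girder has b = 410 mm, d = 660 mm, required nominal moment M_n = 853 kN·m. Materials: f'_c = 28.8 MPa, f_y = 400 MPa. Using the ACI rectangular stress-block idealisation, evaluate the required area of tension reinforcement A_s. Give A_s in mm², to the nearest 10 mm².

A_s ≈ 3630 mm²

With M_n = 0.85 f'_c a b (d − a/2), solve the quadratic for a:
a = d − √(d² − 2M_n/(0.85 f'_c b)) = 660 − √(660² − 2 × 853×10⁶/(0.85 × 28.8 × 410)) = 144.61 mm.
A_s = 0.85 f'_c a b / f_y = 0.85 × 28.8 × 144.61 × 410 / 400 = 3628.6 mm².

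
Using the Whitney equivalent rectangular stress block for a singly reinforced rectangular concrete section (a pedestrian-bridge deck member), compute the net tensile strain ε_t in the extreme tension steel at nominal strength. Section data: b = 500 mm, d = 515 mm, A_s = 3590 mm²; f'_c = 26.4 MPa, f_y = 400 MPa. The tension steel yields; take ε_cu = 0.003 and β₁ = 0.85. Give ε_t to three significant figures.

ε_t ≈ 0.00726

a = A_s f_y/(0.85 f'_c b) = 127.99 mm.
β₁ = 0.85, so c = a/β₁ = 127.99/0.85 = 150.58 mm.
From the linear strain diagram with ε_cu = 0.003: ε_t = 0.003 (d − c)/c = 0.003 × (515 − 150.58)/150.58 = 0.00726.
Since ε_t ≥ 0.005, the section is tension-controlled.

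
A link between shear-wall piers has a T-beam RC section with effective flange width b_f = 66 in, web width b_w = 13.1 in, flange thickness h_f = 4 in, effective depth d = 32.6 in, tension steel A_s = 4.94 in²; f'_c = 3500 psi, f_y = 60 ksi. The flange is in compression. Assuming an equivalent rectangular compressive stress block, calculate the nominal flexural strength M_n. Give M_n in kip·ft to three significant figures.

M_n ≈ 787 kip·ft

Tension: T = A_s f_y = 4.94 × 60 = 296.4 kips.
Try a within the flange: a = T/(0.85 f'_c b_f) = 296.4/(0.85 × 3.5 × 66) = 1.510 in.
Since a = 1.510 ≤ h_f = 4 in, the stress block lies entirely in the flange; analyse as a rectangular beam of width b_f.
M_n = T(d − a/2) = 296.4 × (32.6 − 0.755) = 9438.9 kip·in.
M_n = 9438.9/12 = 786.58 kip·ft.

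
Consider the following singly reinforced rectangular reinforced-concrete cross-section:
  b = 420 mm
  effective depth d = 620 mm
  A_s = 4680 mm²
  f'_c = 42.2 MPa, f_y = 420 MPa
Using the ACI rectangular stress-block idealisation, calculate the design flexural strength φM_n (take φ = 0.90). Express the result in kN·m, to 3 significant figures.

T = A_s f_y = 4680 × 420 = 1965600 N = 1965.6 kN.
From C = T: a = T/(0.85 f'_c b) = 1965600/(0.85 × 42.2 × 420) = 130.47 mm.
M_n = T(d − a/2) = 1965.6 kN × (620 − 65.235) mm = 1090.45 kN·m.
φM_n = 0.90 × 1090.45 = 981.41 kN·m.

φM_n ≈ 981 kN·m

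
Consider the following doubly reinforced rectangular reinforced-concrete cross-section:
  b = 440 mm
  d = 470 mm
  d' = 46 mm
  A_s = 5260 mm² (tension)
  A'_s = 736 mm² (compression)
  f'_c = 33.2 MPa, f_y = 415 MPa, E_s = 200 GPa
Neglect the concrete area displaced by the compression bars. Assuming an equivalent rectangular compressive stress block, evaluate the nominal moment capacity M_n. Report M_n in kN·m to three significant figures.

Assume both tension and compression steel yield.
Net tension couple steel: A_s − A'_s = 4524 mm².
a = (A_s − A'_s) f_y / (0.85 f'_c b) = 1877460/(0.85 × 33.2 × 440) = 151.20 mm.
c = a/β₁ = 151.20/0.813 = 185.98 mm; ε'_s = 0.003(c − d')/c = 0.0023 ≥ f_y/E_s = 0.0021, so compression steel does yield.
M_n = (A_s − A'_s) f_y (d − a/2) + A'_s f_y (d − d') = [1877460 × (470 − 75.6) + 305440 × (470 − 46)] × 10⁻⁶ = 740.47 + 129.51 = 869.98 kN·m.

M_n ≈ 870 kN·m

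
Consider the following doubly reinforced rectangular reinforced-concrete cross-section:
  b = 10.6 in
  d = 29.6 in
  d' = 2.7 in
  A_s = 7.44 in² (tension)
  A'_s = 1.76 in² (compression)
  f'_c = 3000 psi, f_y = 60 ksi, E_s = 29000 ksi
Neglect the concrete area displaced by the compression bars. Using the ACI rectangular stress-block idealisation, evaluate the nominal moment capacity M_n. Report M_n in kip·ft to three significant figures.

Assume both steels yield.
a = (A_s − A'_s) f_y/(0.85 f'_c b) = (7.44 − 1.76) × 60/(0.85 × 3 × 10.6) = 12.608 in.
c = a/β₁ = 12.608/0.85 = 14.833 in; ε'_s = 0.003(c − d')/c = 0.0025 ≥ ε_y = 0.0021, so the compression steel yields.
M_n = (A_s − A'_s) f_y (d − a/2) + A'_s f_y (d − d') = 340.8 × (29.6 − 6.304) + 105.6 × (29.6 − 2.7) = 7939.3 + 2840.6 = 10779.9 kip·in = 10779.9/12 = 898.33 kip·ft.

M_n ≈ 898 kip·ft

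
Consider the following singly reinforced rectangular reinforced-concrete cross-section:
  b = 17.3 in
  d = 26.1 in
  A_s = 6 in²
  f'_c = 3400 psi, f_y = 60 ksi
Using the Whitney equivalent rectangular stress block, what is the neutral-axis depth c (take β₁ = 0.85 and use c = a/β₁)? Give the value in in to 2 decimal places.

c ≈ 8.47 in

T = A_s f_y = 6 × 60 = 360 kips.
a = T/(0.85 f'_c b) = 360/(0.85 × 3.4 × 17.3) = 7.2004 in.
With β₁ = 0.85, c = a/β₁ = 7.2004/0.85 = 8.47 in.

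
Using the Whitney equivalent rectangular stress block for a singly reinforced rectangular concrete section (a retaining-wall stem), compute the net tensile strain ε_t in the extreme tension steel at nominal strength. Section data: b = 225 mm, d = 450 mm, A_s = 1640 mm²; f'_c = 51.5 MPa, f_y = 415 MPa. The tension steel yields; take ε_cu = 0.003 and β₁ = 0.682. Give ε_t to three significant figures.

ε_t ≈ 0.0103

a = A_s f_y/(0.85 f'_c b) = 69.10 mm.
β₁ = 0.682, so c = a/β₁ = 69.10/0.682 = 101.32 mm.
From the linear strain diagram with ε_cu = 0.003: ε_t = 0.003 (d − c)/c = 0.003 × (450 − 101.32)/101.32 = 0.0103.
Since ε_t ≥ 0.005, the section is tension-controlled.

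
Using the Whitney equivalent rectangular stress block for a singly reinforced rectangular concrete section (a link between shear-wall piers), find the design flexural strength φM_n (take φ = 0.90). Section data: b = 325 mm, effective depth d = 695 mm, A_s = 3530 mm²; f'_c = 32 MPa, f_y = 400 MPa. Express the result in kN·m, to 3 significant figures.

T = A_s f_y = 3530 × 400 = 1412000 N = 1412 kN.
From C = T: a = T/(0.85 f'_c b) = 1412000/(0.85 × 32 × 325) = 159.73 mm.
M_n = T(d − a/2) = 1412 kN × (695 − 79.865) mm = 868.57 kN·m.
φM_n = 0.90 × 868.57 = 781.71 kN·m.

φM_n ≈ 782 kN·m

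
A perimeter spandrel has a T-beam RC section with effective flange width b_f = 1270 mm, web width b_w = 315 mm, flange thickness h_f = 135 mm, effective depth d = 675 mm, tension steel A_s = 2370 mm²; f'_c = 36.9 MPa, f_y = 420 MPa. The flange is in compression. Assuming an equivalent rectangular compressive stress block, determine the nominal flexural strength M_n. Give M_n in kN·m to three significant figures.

Tension: T = A_s f_y = 2370 × 420 = 995400 N.
Try a within the flange: a = T/(0.85 f'_c b_f) = 995400/(0.85 × 36.9 × 1270) = 24.99 mm.
Since a = 24.99 ≤ h_f = 135 mm, the stress block lies entirely in the flange; analyse as a rectangular beam of width b_f.
M_n = T(d − a/2) = 995400 × (675 − 12.495) = 659.46 × 10⁶ N·mm.
M_n = 659.46 kN·m.

M_n ≈ 659 kN·m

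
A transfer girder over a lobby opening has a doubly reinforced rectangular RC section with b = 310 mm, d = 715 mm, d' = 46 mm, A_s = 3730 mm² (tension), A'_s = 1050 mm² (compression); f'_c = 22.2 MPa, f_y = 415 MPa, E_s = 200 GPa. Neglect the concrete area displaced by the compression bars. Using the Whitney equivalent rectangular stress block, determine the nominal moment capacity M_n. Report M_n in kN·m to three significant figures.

Assume both tension and compression steel yield.
Net tension couple steel: A_s − A'_s = 2680 mm².
a = (A_s − A'_s) f_y / (0.85 f'_c b) = 1112200/(0.85 × 22.2 × 310) = 190.13 mm.
c = a/β₁ = 190.13/0.85 = 223.68 mm; ε'_s = 0.003(c − d')/c = 0.0024 ≥ f_y/E_s = 0.0021, so compression steel does yield.
M_n = (A_s − A'_s) f_y (d − a/2) + A'_s f_y (d − d') = [1112200 × (715 − 95.065) + 435750 × (715 − 46)] × 10⁻⁶ = 689.49 + 291.52 = 981.01 kN·m.

M_n ≈ 981 kN·m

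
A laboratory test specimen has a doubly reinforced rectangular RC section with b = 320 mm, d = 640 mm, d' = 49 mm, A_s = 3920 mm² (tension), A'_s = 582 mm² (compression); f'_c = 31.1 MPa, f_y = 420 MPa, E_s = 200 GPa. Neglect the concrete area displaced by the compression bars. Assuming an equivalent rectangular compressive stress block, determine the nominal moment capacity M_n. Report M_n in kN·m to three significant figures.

Assume both tension and compression steel yield.
Net tension couple steel: A_s − A'_s = 3338 mm².
a = (A_s − A'_s) f_y / (0.85 f'_c b) = 1401960/(0.85 × 31.1 × 320) = 165.73 mm.
c = a/β₁ = 165.73/0.828 = 200.16 mm; ε'_s = 0.003(c − d')/c = 0.0023 ≥ f_y/E_s = 0.0021, so compression steel does yield.
M_n = (A_s − A'_s) f_y (d − a/2) + A'_s f_y (d − d') = [1401960 × (640 − 82.865) + 244440 × (640 − 49)] × 10⁻⁶ = 781.08 + 144.46 = 925.54 kN·m.

M_n ≈ 926 kN·m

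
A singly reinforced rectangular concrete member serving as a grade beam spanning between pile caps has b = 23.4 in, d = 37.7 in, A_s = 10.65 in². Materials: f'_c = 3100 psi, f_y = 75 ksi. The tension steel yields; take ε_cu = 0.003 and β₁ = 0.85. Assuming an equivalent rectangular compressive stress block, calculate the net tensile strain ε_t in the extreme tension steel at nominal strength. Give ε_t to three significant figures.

ε_t ≈ 0.00442

a = A_s f_y/(0.85 f'_c b) = 12.954 in.
β₁ = 0.85, so c = a/β₁ = 12.954/0.85 = 15.240 in.
From the linear strain diagram with ε_cu = 0.003: ε_t = 0.003 (d − c)/c = 0.003 × (37.7 − 15.240)/15.240 = 0.00442.
ε_t is between 0.004 and 0.005 — transition zone.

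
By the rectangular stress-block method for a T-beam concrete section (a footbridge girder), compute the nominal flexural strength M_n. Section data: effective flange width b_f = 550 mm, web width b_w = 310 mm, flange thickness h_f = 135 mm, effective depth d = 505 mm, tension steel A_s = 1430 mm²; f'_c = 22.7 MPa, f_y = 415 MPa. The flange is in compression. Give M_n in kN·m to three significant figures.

Tension: T = A_s f_y = 1430 × 415 = 593450 N.
Try a within the flange: a = T/(0.85 f'_c b_f) = 593450/(0.85 × 22.7 × 550) = 55.92 mm.
Since a = 55.92 ≤ h_f = 135 mm, the stress block lies entirely in the flange; analyse as a rectangular beam of width b_f.
M_n = T(d − a/2) = 593450 × (505 − 27.96) = 283.10 × 10⁶ N·mm.
M_n = 283.10 kN·m.

M_n ≈ 283 kN·m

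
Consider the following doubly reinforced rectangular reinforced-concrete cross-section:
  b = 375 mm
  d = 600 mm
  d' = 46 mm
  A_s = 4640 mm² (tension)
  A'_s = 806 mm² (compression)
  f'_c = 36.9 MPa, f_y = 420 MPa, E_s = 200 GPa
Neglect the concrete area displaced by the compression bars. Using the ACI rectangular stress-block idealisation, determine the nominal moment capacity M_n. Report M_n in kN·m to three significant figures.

Assume both tension and compression steel yield.
Net tension couple steel: A_s − A'_s = 3834 mm².
a = (A_s − A'_s) f_y / (0.85 f'_c b) = 1610280/(0.85 × 36.9 × 375) = 136.91 mm.
c = a/β₁ = 136.91/0.786 = 174.19 mm; ε'_s = 0.003(c − d')/c = 0.0022 ≥ f_y/E_s = 0.0021, so compression steel does yield.
M_n = (A_s − A'_s) f_y (d − a/2) + A'_s f_y (d − d') = [1610280 × (600 − 68.455) + 338520 × (600 − 46)] × 10⁻⁶ = 855.94 + 187.54 = 1043.48 kN·m.

M_n ≈ 1040 kN·m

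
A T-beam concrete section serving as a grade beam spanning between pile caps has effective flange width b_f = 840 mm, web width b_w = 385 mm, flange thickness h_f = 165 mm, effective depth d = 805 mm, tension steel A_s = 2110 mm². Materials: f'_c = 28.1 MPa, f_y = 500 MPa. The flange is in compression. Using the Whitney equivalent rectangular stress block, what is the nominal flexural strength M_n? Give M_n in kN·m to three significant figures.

M_n ≈ 822 kN·m

Tension: T = A_s f_y = 2110 × 500 = 1055000 N.
Try a within the flange: a = T/(0.85 f'_c b_f) = 1055000/(0.85 × 28.1 × 840) = 52.58 mm.
Since a = 52.58 ≤ h_f = 165 mm, the stress block lies entirely in the flange; analyse as a rectangular beam of width b_f.
M_n = T(d − a/2) = 1055000 × (805 − 26.29) = 821.54 × 10⁶ N·mm.
M_n = 821.54 kN·m.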